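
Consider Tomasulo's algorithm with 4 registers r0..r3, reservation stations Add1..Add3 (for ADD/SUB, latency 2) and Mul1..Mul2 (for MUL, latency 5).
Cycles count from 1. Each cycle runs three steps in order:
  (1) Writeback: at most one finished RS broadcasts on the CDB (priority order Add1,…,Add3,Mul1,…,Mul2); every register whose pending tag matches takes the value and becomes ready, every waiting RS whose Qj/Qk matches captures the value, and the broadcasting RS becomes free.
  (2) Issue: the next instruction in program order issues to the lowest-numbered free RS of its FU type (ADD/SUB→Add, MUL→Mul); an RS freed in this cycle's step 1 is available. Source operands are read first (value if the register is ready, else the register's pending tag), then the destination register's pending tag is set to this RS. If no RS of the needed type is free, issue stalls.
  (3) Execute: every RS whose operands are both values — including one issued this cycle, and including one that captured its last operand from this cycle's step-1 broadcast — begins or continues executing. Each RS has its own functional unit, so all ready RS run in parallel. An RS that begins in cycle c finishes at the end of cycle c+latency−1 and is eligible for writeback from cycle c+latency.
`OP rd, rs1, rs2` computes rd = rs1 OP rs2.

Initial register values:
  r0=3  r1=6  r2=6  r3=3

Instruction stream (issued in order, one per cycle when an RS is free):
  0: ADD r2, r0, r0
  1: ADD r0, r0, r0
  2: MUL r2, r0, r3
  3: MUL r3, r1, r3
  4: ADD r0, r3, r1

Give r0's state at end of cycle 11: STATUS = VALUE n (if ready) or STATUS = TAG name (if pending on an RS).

  c1: issue ADD r2<-Add1  regs: r0:3,r1:6,r2:Add1,r3:3
  c2: issue ADD r0<-Add2  regs: r0:Add2,r1:6,r2:Add1,r3:3
  c3: CDB Add1=6; issue MUL r2<-Mul1  regs: r0:Add2,r1:6,r2:Mul1,r3:3
  c4: CDB Add2=6; issue MUL r3<-Mul2  regs: r0:6,r1:6,r2:Mul1,r3:Mul2
  c5: issue ADD r0<-Add1  regs: r0:Add1,r1:6,r2:Mul1,r3:Mul2
  c6: -  regs: r0:Add1,r1:6,r2:Mul1,r3:Mul2
  c7: -  regs: r0:Add1,r1:6,r2:Mul1,r3:Mul2
  c8: -  regs: r0:Add1,r1:6,r2:Mul1,r3:Mul2
  c9: CDB Mul1=18  regs: r0:Add1,r1:6,r2:18,r3:Mul2
  c10: CDB Mul2=18  regs: r0:Add1,r1:6,r2:18,r3:18
  c11: -  regs: r0:Add1,r1:6,r2:18,r3:18

STATUS = TAG Add1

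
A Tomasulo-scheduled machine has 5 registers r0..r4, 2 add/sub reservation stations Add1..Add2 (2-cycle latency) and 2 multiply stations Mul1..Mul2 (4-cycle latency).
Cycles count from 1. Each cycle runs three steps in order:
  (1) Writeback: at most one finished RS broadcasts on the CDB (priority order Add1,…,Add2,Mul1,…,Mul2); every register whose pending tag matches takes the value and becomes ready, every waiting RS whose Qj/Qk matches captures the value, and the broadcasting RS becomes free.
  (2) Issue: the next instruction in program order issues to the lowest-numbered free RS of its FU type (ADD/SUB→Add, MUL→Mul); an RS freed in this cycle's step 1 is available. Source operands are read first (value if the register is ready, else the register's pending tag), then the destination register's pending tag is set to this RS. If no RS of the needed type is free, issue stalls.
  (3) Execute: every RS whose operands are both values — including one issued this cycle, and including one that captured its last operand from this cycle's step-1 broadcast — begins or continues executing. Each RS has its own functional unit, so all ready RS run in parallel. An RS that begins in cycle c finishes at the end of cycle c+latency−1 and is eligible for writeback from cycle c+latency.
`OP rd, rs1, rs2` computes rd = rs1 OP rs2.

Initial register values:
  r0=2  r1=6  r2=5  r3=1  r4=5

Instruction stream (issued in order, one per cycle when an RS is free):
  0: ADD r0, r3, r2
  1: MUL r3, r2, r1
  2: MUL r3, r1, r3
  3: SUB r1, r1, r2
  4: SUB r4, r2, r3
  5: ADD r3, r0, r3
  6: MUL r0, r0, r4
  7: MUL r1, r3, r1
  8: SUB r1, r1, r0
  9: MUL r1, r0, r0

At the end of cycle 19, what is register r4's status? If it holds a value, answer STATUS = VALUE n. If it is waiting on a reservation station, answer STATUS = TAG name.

  c1: issue ADD r0<-Add1  regs: r0:Add1,r1:6,r2:5,r3:1,r4:5
  c2: issue MUL r3<-Mul1  regs: r0:Add1,r1:6,r2:5,r3:Mul1,r4:5
  c3: CDB Add1=6; issue MUL r3<-Mul2  regs: r0:6,r1:6,r2:5,r3:Mul2,r4:5
  c4: issue SUB r1<-Add1  regs: r0:6,r1:Add1,r2:5,r3:Mul2,r4:5
  c5: issue SUB r4<-Add2  regs: r0:6,r1:Add1,r2:5,r3:Mul2,r4:Add2
  c6: CDB Add1=1; issue ADD r3<-Add1  regs: r0:6,r1:1,r2:5,r3:Add1,r4:Add2
  c7: CDB Mul1=30; issue MUL r0<-Mul1  regs: r0:Mul1,r1:1,r2:5,r3:Add1,r4:Add2
  c8: stall  regs: r0:Mul1,r1:1,r2:5,r3:Add1,r4:Add2
  c9: stall  regs: r0:Mul1,r1:1,r2:5,r3:Add1,r4:Add2
  c10: stall  regs: r0:Mul1,r1:1,r2:5,r3:Add1,r4:Add2
  c11: CDB Mul2=180; issue MUL r1<-Mul2  regs: r0:Mul1,r1:Mul2,r2:5,r3:Add1,r4:Add2
  c12: stall  regs: r0:Mul1,r1:Mul2,r2:5,r3:Add1,r4:Add2
  c13: CDB Add1=186; issue SUB r1<-Add1  regs: r0:Mul1,r1:Add1,r2:5,r3:186,r4:Add2
  c14: CDB Add2=-175; stall  regs: r0:Mul1,r1:Add1,r2:5,r3:186,r4:-175
  c15: stall  regs: r0:Mul1,r1:Add1,r2:5,r3:186,r4:-175
  c16: stall  regs: r0:Mul1,r1:Add1,r2:5,r3:186,r4:-175
  c17: CDB Mul2=186; issue MUL r1<-Mul2  regs: r0:Mul1,r1:Mul2,r2:5,r3:186,r4:-175
  c18: CDB Mul1=-1050  regs: r0:-1050,r1:Mul2,r2:5,r3:186,r4:-175
  c19: -  regs: r0:-1050,r1:Mul2,r2:5,r3:186,r4:-175

STATUS = VALUE -175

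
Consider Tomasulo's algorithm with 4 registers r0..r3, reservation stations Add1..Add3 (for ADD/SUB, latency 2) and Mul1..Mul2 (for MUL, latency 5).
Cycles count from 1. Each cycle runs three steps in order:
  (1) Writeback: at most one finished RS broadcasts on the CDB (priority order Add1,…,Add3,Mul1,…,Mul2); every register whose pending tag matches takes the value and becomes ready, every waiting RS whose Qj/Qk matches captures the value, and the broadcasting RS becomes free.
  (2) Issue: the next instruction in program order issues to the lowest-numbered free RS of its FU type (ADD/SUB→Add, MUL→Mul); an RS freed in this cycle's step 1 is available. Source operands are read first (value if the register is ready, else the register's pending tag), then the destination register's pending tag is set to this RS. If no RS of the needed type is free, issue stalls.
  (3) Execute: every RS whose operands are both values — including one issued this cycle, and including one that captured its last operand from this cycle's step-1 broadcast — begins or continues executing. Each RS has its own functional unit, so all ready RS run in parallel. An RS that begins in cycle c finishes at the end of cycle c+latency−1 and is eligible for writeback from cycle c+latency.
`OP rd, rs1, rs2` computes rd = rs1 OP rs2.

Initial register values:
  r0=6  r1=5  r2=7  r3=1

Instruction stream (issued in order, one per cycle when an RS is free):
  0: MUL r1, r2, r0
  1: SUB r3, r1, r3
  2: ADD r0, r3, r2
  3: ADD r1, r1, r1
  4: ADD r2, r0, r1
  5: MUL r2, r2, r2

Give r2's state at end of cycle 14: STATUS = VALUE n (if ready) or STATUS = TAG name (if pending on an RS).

  c1: issue MUL r1<-Mul1  regs: r0:6,r1:Mul1,r2:7,r3:1
  c2: issue SUB r3<-Add1  regs: r0:6,r1:Mul1,r2:7,r3:Add1
  c3: issue ADD r0<-Add2  regs: r0:Add2,r1:Mul1,r2:7,r3:Add1
  c4: issue ADD r1<-Add3  regs: r0:Add2,r1:Add3,r2:7,r3:Add1
  c5: stall  regs: r0:Add2,r1:Add3,r2:7,r3:Add1
  c6: CDB Mul1=42; stall  regs: r0:Add2,r1:Add3,r2:7,r3:Add1
  c7: stall  regs: r0:Add2,r1:Add3,r2:7,r3:Add1
  c8: CDB Add1=41; issue ADD r2<-Add1  regs: r0:Add2,r1:Add3,r2:Add1,r3:41
  c9: CDB Add3=84; issue MUL r2<-Mul1  regs: r0:Add2,r1:84,r2:Mul1,r3:41
  c10: CDB Add2=48  regs: r0:48,r1:84,r2:Mul1,r3:41
  c11: -  regs: r0:48,r1:84,r2:Mul1,r3:41
  c12: CDB Add1=132  regs: r0:48,r1:84,r2:Mul1,r3:41
  c13: -  regs: r0:48,r1:84,r2:Mul1,r3:41
  c14: -  regs: r0:48,r1:84,r2:Mul1,r3:41

STATUS = TAG Mul1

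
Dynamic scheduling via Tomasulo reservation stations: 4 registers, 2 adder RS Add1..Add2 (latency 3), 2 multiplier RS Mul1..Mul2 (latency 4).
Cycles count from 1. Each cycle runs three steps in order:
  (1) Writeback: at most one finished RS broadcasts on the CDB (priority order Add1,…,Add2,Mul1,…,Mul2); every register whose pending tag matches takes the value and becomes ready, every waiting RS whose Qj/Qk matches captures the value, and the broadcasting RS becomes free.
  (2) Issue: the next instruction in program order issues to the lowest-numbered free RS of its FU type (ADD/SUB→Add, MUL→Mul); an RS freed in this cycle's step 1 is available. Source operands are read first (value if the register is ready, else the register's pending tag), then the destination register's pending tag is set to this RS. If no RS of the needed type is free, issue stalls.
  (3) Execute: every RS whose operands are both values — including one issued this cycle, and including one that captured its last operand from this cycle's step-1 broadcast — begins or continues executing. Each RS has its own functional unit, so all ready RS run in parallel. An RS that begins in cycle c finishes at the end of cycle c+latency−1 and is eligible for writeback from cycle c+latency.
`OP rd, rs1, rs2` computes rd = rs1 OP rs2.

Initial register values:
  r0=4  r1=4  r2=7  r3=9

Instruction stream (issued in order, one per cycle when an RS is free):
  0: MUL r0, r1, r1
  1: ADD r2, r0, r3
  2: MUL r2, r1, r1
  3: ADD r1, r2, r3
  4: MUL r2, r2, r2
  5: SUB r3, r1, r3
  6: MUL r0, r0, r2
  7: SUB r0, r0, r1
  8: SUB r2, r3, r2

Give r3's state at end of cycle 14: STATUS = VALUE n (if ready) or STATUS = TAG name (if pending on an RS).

c1: issue MUL r0<-Mul1 | r0:Mul1,r1:4,r2:7,r3:9
c2: issue ADD r2<-Add1 | r0:Mul1,r1:4,r2:Add1,r3:9
c3: issue MUL r2<-Mul2 | r0:Mul1,r1:4,r2:Mul2,r3:9
c4: issue ADD r1<-Add2 | r0:Mul1,r1:Add2,r2:Mul2,r3:9
c5: CDB Mul1=16; issue MUL r2<-Mul1 | r0:16,r1:Add2,r2:Mul1,r3:9
c6: stall | r0:16,r1:Add2,r2:Mul1,r3:9
c7: CDB Mul2=16; stall | r0:16,r1:Add2,r2:Mul1,r3:9
c8: CDB Add1=25; issue SUB r3<-Add1 | r0:16,r1:Add2,r2:Mul1,r3:Add1
c9: issue MUL r0<-Mul2 | r0:Mul2,r1:Add2,r2:Mul1,r3:Add1
c10: CDB Add2=25; issue SUB r0<-Add2 | r0:Add2,r1:25,r2:Mul1,r3:Add1
c11: CDB Mul1=256; stall | r0:Add2,r1:25,r2:256,r3:Add1
c12: stall | r0:Add2,r1:25,r2:256,r3:Add1
c13: CDB Add1=16; issue SUB r2<-Add1 | r0:Add2,r1:25,r2:Add1,r3:16
c14: - | r0:Add2,r1:25,r2:Add1,r3:16

STATUS = VALUE 16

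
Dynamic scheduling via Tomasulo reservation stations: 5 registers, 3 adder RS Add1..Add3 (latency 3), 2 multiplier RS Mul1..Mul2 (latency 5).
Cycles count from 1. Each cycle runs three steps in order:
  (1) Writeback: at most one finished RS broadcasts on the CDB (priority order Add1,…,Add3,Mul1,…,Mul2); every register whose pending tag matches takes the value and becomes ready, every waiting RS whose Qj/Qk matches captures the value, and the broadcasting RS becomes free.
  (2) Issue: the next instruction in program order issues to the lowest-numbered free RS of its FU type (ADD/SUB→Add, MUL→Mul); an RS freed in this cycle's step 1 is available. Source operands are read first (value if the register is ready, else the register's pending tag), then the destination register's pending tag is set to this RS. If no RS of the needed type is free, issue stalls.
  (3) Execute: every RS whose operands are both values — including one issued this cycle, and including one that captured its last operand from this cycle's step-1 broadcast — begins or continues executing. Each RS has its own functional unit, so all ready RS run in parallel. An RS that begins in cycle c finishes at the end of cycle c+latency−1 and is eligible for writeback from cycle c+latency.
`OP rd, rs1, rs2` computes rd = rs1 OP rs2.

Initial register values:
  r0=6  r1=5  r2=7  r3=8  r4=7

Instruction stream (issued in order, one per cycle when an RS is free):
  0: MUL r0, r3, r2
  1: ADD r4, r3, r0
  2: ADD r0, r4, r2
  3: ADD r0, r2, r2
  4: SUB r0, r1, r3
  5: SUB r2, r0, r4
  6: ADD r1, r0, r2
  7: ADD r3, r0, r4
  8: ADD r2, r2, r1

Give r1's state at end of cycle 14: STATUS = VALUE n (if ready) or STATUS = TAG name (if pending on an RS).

STATUS = TAG Add3

  c1: issue MUL r0<-Mul1  regs: r0:Mul1,r1:5,r2:7,r3:8,r4:7
  c2: issue ADD r4<-Add1  regs: r0:Mul1,r1:5,r2:7,r3:8,r4:Add1
  c3: issue ADD r0<-Add2  regs: r0:Add2,r1:5,r2:7,r3:8,r4:Add1
  c4: issue ADD r0<-Add3  regs: r0:Add3,r1:5,r2:7,r3:8,r4:Add1
  c5: stall  regs: r0:Add3,r1:5,r2:7,r3:8,r4:Add1
  c6: CDB Mul1=56; stall  regs: r0:Add3,r1:5,r2:7,r3:8,r4:Add1
  c7: CDB Add3=14; issue SUB r0<-Add3  regs: r0:Add3,r1:5,r2:7,r3:8,r4:Add1
  c8: stall  regs: r0:Add3,r1:5,r2:7,r3:8,r4:Add1
  c9: CDB Add1=64; issue SUB r2<-Add1  regs: r0:Add3,r1:5,r2:Add1,r3:8,r4:64
  c10: CDB Add3=-3; issue ADD r1<-Add3  regs: r0:-3,r1:Add3,r2:Add1,r3:8,r4:64
  c11: stall  regs: r0:-3,r1:Add3,r2:Add1,r3:8,r4:64
  c12: CDB Add2=71; issue ADD r3<-Add2  regs: r0:-3,r1:Add3,r2:Add1,r3:Add2,r4:64
  c13: CDB Add1=-67; issue ADD r2<-Add1  regs: r0:-3,r1:Add3,r2:Add1,r3:Add2,r4:64
  c14: -  regs: r0:-3,r1:Add3,r2:Add1,r3:Add2,r4:64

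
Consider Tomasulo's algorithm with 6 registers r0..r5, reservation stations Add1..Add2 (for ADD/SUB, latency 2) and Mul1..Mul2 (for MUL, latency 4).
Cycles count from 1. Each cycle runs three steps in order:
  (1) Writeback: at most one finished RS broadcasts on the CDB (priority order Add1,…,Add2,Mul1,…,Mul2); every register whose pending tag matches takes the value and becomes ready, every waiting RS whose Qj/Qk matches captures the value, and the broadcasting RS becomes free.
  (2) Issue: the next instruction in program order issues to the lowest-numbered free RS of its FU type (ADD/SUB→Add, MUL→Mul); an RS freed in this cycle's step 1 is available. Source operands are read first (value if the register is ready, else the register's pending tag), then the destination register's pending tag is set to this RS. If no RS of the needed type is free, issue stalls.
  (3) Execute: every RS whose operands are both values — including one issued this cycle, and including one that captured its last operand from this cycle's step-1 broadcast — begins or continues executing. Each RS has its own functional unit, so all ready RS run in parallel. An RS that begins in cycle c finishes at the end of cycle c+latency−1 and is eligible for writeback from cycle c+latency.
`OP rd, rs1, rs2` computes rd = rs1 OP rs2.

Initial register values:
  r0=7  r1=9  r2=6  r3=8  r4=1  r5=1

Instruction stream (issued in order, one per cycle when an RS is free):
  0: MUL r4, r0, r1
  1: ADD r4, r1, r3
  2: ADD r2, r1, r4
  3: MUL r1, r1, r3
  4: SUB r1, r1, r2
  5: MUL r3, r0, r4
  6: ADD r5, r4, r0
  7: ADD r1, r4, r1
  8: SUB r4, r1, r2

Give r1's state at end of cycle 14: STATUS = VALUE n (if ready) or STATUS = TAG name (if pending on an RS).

STATUS = VALUE 63

  c1: issue MUL r4<-Mul1  regs: r0:7,r1:9,r2:6,r3:8,r4:Mul1,r5:1
  c2: issue ADD r4<-Add1  regs: r0:7,r1:9,r2:6,r3:8,r4:Add1,r5:1
  c3: issue ADD r2<-Add2  regs: r0:7,r1:9,r2:Add2,r3:8,r4:Add1,r5:1
  c4: CDB Add1=17; issue MUL r1<-Mul2  regs: r0:7,r1:Mul2,r2:Add2,r3:8,r4:17,r5:1
  c5: CDB Mul1=63; issue SUB r1<-Add1  regs: r0:7,r1:Add1,r2:Add2,r3:8,r4:17,r5:1
  c6: CDB Add2=26; issue MUL r3<-Mul1  regs: r0:7,r1:Add1,r2:26,r3:Mul1,r4:17,r5:1
  c7: issue ADD r5<-Add2  regs: r0:7,r1:Add1,r2:26,r3:Mul1,r4:17,r5:Add2
  c8: CDB Mul2=72; stall  regs: r0:7,r1:Add1,r2:26,r3:Mul1,r4:17,r5:Add2
  c9: CDB Add2=24; issue ADD r1<-Add2  regs: r0:7,r1:Add2,r2:26,r3:Mul1,r4:17,r5:24
  c10: CDB Add1=46; issue SUB r4<-Add1  regs: r0:7,r1:Add2,r2:26,r3:Mul1,r4:Add1,r5:24
  c11: CDB Mul1=119  regs: r0:7,r1:Add2,r2:26,r3:119,r4:Add1,r5:24
  c12: CDB Add2=63  regs: r0:7,r1:63,r2:26,r3:119,r4:Add1,r5:24
  c13: -  regs: r0:7,r1:63,r2:26,r3:119,r4:Add1,r5:24
  c14: CDB Add1=37  regs: r0:7,r1:63,r2:26,r3:119,r4:37,r5:24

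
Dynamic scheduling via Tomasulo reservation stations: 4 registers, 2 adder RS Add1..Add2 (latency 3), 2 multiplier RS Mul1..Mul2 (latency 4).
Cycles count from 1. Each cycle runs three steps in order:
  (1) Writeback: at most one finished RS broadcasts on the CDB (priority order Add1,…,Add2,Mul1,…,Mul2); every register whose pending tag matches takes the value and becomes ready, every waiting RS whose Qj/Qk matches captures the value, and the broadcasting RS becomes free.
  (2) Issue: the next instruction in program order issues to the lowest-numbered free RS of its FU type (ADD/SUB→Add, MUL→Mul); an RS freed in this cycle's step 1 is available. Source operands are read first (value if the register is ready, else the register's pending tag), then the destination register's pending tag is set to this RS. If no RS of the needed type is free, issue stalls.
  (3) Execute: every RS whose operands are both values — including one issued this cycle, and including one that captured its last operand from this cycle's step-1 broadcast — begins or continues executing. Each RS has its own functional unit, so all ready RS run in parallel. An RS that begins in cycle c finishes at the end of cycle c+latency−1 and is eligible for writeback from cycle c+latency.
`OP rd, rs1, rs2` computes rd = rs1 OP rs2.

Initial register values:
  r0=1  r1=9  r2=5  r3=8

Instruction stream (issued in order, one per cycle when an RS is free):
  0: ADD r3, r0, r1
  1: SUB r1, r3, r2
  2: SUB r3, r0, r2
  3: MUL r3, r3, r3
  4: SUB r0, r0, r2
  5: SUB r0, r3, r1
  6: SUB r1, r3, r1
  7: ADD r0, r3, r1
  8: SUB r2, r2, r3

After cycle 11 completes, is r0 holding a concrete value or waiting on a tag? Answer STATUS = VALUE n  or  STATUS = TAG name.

c1: issue ADD r3<-Add1 | r0:1,r1:9,r2:5,r3:Add1
c2: issue SUB r1<-Add2 | r0:1,r1:Add2,r2:5,r3:Add1
c3: stall | r0:1,r1:Add2,r2:5,r3:Add1
c4: CDB Add1=10; issue SUB r3<-Add1 | r0:1,r1:Add2,r2:5,r3:Add1
c5: issue MUL r3<-Mul1 | r0:1,r1:Add2,r2:5,r3:Mul1
c6: stall | r0:1,r1:Add2,r2:5,r3:Mul1
c7: CDB Add1=-4; issue SUB r0<-Add1 | r0:Add1,r1:Add2,r2:5,r3:Mul1
c8: CDB Add2=5; issue SUB r0<-Add2 | r0:Add2,r1:5,r2:5,r3:Mul1
c9: stall | r0:Add2,r1:5,r2:5,r3:Mul1
c10: CDB Add1=-4; issue SUB r1<-Add1 | r0:Add2,r1:Add1,r2:5,r3:Mul1
c11: CDB Mul1=16; stall | r0:Add2,r1:Add1,r2:5,r3:16

STATUS = TAG Add2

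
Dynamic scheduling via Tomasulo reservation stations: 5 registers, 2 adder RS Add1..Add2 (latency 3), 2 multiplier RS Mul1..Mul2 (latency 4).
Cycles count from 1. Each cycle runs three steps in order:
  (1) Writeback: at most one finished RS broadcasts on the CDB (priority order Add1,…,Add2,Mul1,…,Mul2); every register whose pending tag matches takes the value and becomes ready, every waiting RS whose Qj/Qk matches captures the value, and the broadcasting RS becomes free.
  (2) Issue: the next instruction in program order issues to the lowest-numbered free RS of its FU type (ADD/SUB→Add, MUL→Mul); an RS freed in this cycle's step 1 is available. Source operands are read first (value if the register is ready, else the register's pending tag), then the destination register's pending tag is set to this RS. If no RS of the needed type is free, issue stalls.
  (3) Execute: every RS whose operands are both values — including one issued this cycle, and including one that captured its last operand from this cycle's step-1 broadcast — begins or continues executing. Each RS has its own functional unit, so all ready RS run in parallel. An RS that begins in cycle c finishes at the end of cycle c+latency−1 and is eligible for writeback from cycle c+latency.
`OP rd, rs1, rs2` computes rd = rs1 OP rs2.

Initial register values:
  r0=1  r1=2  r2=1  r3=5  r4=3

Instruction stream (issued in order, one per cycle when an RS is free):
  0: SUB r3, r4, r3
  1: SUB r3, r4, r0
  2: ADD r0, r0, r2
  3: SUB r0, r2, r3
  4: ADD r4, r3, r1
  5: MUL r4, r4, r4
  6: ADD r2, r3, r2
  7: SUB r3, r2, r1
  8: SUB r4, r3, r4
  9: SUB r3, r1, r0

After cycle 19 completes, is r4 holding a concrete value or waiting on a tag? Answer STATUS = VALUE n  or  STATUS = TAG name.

STATUS = VALUE -15

  c1: issue SUB r3<-Add1  regs: r0:1,r1:2,r2:1,r3:Add1,r4:3
  c2: issue SUB r3<-Add2  regs: r0:1,r1:2,r2:1,r3:Add2,r4:3
  c3: stall  regs: r0:1,r1:2,r2:1,r3:Add2,r4:3
  c4: CDB Add1=-2; issue ADD r0<-Add1  regs: r0:Add1,r1:2,r2:1,r3:Add2,r4:3
  c5: CDB Add2=2; issue SUB r0<-Add2  regs: r0:Add2,r1:2,r2:1,r3:2,r4:3
  c6: stall  regs: r0:Add2,r1:2,r2:1,r3:2,r4:3
  c7: CDB Add1=2; issue ADD r4<-Add1  regs: r0:Add2,r1:2,r2:1,r3:2,r4:Add1
  c8: CDB Add2=-1; issue MUL r4<-Mul1  regs: r0:-1,r1:2,r2:1,r3:2,r4:Mul1
  c9: issue ADD r2<-Add2  regs: r0:-1,r1:2,r2:Add2,r3:2,r4:Mul1
  c10: CDB Add1=4; issue SUB r3<-Add1  regs: r0:-1,r1:2,r2:Add2,r3:Add1,r4:Mul1
  c11: stall  regs: r0:-1,r1:2,r2:Add2,r3:Add1,r4:Mul1
  c12: CDB Add2=3; issue SUB r4<-Add2  regs: r0:-1,r1:2,r2:3,r3:Add1,r4:Add2
  c13: stall  regs: r0:-1,r1:2,r2:3,r3:Add1,r4:Add2
  c14: CDB Mul1=16; stall  regs: r0:-1,r1:2,r2:3,r3:Add1,r4:Add2
  c15: CDB Add1=1; issue SUB r3<-Add1  regs: r0:-1,r1:2,r2:3,r3:Add1,r4:Add2
  c16: -  regs: r0:-1,r1:2,r2:3,r3:Add1,r4:Add2
  c17: -  regs: r0:-1,r1:2,r2:3,r3:Add1,r4:Add2
  c18: CDB Add1=3  regs: r0:-1,r1:2,r2:3,r3:3,r4:Add2
  c19: CDB Add2=-15  regs: r0:-1,r1:2,r2:3,r3:3,r4:-15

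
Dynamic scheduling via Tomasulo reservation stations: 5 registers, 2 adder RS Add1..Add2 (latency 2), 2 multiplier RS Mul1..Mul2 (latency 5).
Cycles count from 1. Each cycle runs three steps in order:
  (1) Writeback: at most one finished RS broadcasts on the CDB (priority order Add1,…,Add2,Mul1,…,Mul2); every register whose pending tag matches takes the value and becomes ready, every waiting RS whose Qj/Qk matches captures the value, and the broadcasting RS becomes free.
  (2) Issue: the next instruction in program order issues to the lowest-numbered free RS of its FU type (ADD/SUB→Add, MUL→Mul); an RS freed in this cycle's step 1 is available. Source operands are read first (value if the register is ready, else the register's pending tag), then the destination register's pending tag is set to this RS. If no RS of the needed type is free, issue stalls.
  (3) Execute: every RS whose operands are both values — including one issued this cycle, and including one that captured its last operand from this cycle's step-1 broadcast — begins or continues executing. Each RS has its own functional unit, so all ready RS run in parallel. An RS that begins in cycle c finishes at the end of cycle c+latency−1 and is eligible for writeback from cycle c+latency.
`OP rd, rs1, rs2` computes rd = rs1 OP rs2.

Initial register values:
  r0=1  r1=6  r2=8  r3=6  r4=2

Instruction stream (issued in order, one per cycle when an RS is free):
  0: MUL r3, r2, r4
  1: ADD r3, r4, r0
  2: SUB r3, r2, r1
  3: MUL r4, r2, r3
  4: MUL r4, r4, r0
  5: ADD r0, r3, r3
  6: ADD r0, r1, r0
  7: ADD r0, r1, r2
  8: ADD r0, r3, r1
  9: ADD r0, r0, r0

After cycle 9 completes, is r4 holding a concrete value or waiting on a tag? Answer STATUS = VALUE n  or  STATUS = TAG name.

cycle 1: issue MUL r3<-Mul1 // r0:1,r1:6,r2:8,r3:Mul1,r4:2
cycle 2: issue ADD r3<-Add1 // r0:1,r1:6,r2:8,r3:Add1,r4:2
cycle 3: issue SUB r3<-Add2 // r0:1,r1:6,r2:8,r3:Add2,r4:2
cycle 4: CDB Add1=3; issue MUL r4<-Mul2 // r0:1,r1:6,r2:8,r3:Add2,r4:Mul2
cycle 5: CDB Add2=2; stall // r0:1,r1:6,r2:8,r3:2,r4:Mul2
cycle 6: CDB Mul1=16; issue MUL r4<-Mul1 // r0:1,r1:6,r2:8,r3:2,r4:Mul1
cycle 7: issue ADD r0<-Add1 // r0:Add1,r1:6,r2:8,r3:2,r4:Mul1
cycle 8: issue ADD r0<-Add2 // r0:Add2,r1:6,r2:8,r3:2,r4:Mul1
cycle 9: CDB Add1=4; issue ADD r0<-Add1 // r0:Add1,r1:6,r2:8,r3:2,r4:Mul1

STATUS = TAG Mul1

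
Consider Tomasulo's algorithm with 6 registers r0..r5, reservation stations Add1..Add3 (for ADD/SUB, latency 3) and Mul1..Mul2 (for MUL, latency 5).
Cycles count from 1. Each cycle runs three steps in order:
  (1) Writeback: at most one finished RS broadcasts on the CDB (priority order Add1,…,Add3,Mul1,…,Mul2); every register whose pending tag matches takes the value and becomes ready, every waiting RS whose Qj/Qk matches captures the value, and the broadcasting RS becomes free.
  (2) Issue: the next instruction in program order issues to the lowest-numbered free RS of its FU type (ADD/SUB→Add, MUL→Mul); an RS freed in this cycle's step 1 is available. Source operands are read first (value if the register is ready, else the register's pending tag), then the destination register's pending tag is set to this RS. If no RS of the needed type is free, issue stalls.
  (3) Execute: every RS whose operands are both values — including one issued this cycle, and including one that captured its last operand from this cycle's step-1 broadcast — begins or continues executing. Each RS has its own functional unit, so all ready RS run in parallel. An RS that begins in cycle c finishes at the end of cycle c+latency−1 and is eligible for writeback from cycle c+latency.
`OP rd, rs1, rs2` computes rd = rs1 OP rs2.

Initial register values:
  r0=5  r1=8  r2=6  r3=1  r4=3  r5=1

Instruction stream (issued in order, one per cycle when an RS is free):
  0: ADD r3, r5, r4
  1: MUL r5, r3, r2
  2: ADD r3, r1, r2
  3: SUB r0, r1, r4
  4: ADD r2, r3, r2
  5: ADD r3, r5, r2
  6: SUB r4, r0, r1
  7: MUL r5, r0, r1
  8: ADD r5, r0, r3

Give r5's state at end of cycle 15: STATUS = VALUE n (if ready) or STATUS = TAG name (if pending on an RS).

STATUS = TAG Add3

c1: issue ADD r3<-Add1 | r0:5,r1:8,r2:6,r3:Add1,r4:3,r5:1
c2: issue MUL r5<-Mul1 | r0:5,r1:8,r2:6,r3:Add1,r4:3,r5:Mul1
c3: issue ADD r3<-Add2 | r0:5,r1:8,r2:6,r3:Add2,r4:3,r5:Mul1
c4: CDB Add1=4; issue SUB r0<-Add1 | r0:Add1,r1:8,r2:6,r3:Add2,r4:3,r5:Mul1
c5: issue ADD r2<-Add3 | r0:Add1,r1:8,r2:Add3,r3:Add2,r4:3,r5:Mul1
c6: CDB Add2=14; issue ADD r3<-Add2 | r0:Add1,r1:8,r2:Add3,r3:Add2,r4:3,r5:Mul1
c7: CDB Add1=5; issue SUB r4<-Add1 | r0:5,r1:8,r2:Add3,r3:Add2,r4:Add1,r5:Mul1
c8: issue MUL r5<-Mul2 | r0:5,r1:8,r2:Add3,r3:Add2,r4:Add1,r5:Mul2
c9: CDB Add3=20; issue ADD r5<-Add3 | r0:5,r1:8,r2:20,r3:Add2,r4:Add1,r5:Add3
c10: CDB Add1=-3 | r0:5,r1:8,r2:20,r3:Add2,r4:-3,r5:Add3
c11: CDB Mul1=24 | r0:5,r1:8,r2:20,r3:Add2,r4:-3,r5:Add3
c12: - | r0:5,r1:8,r2:20,r3:Add2,r4:-3,r5:Add3
c13: CDB Mul2=40 | r0:5,r1:8,r2:20,r3:Add2,r4:-3,r5:Add3
c14: CDB Add2=44 | r0:5,r1:8,r2:20,r3:44,r4:-3,r5:Add3
c15: - | r0:5,r1:8,r2:20,r3:44,r4:-3,r5:Add3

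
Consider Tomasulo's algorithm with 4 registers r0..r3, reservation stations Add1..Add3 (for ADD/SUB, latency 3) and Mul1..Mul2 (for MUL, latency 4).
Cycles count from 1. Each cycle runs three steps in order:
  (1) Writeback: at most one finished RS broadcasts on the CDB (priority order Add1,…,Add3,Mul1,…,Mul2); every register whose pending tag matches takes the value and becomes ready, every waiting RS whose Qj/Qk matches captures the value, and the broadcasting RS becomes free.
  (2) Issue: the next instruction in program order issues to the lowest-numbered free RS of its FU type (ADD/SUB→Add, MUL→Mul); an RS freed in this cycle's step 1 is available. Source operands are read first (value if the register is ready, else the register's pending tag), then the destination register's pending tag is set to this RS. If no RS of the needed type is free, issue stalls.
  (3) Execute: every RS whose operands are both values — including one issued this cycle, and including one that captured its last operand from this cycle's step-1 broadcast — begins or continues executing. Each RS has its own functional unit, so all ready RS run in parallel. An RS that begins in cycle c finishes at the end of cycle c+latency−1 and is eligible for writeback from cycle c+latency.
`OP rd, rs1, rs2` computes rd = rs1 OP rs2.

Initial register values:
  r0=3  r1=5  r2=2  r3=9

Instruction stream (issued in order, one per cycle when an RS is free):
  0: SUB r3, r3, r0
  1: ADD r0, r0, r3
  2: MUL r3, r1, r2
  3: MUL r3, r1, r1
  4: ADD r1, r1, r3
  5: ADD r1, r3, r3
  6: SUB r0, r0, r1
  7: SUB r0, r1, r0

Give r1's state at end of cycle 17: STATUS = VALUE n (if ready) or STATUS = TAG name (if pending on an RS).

  c1: issue SUB r3<-Add1  regs: r0:3,r1:5,r2:2,r3:Add1
  c2: issue ADD r0<-Add2  regs: r0:Add2,r1:5,r2:2,r3:Add1
  c3: issue MUL r3<-Mul1  regs: r0:Add2,r1:5,r2:2,r3:Mul1
  c4: CDB Add1=6; issue MUL r3<-Mul2  regs: r0:Add2,r1:5,r2:2,r3:Mul2
  c5: issue ADD r1<-Add1  regs: r0:Add2,r1:Add1,r2:2,r3:Mul2
  c6: issue ADD r1<-Add3  regs: r0:Add2,r1:Add3,r2:2,r3:Mul2
  c7: CDB Add2=9; issue SUB r0<-Add2  regs: r0:Add2,r1:Add3,r2:2,r3:Mul2
  c8: CDB Mul1=10; stall  regs: r0:Add2,r1:Add3,r2:2,r3:Mul2
  c9: CDB Mul2=25; stall  regs: r0:Add2,r1:Add3,r2:2,r3:25
  c10: stall  regs: r0:Add2,r1:Add3,r2:2,r3:25
  c11: stall  regs: r0:Add2,r1:Add3,r2:2,r3:25
  c12: CDB Add1=30; issue SUB r0<-Add1  regs: r0:Add1,r1:Add3,r2:2,r3:25
  c13: CDB Add3=50  regs: r0:Add1,r1:50,r2:2,r3:25
  c14: -  regs: r0:Add1,r1:50,r2:2,r3:25
  c15: -  regs: r0:Add1,r1:50,r2:2,r3:25
  c16: CDB Add2=-41  regs: r0:Add1,r1:50,r2:2,r3:25
  c17: -  regs: r0:Add1,r1:50,r2:2,r3:25

STATUS = VALUE 50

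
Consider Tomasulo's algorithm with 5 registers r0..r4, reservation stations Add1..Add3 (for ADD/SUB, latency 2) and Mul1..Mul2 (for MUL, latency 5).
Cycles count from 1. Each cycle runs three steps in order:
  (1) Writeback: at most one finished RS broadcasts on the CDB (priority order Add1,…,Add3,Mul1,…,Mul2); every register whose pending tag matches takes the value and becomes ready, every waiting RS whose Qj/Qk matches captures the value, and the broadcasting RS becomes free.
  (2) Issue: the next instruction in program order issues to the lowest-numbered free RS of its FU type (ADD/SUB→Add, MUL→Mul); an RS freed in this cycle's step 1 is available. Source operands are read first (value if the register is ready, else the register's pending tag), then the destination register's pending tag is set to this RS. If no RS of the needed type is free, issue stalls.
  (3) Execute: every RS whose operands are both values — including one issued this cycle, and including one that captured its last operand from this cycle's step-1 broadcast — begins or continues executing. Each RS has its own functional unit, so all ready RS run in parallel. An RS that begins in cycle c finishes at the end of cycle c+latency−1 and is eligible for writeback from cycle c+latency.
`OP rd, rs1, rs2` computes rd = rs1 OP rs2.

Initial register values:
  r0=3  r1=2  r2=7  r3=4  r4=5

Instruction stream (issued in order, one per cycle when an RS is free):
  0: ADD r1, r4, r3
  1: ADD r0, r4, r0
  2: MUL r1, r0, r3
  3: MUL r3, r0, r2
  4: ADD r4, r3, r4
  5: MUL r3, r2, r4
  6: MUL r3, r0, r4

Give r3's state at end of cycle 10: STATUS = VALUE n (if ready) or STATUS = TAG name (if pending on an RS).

c1: issue ADD r1<-Add1 | r0:3,r1:Add1,r2:7,r3:4,r4:5
c2: issue ADD r0<-Add2 | r0:Add2,r1:Add1,r2:7,r3:4,r4:5
c3: CDB Add1=9; issue MUL r1<-Mul1 | r0:Add2,r1:Mul1,r2:7,r3:4,r4:5
c4: CDB Add2=8; issue MUL r3<-Mul2 | r0:8,r1:Mul1,r2:7,r3:Mul2,r4:5
c5: issue ADD r4<-Add1 | r0:8,r1:Mul1,r2:7,r3:Mul2,r4:Add1
c6: stall | r0:8,r1:Mul1,r2:7,r3:Mul2,r4:Add1
c7: stall | r0:8,r1:Mul1,r2:7,r3:Mul2,r4:Add1
c8: stall | r0:8,r1:Mul1,r2:7,r3:Mul2,r4:Add1
c9: CDB Mul1=32; issue MUL r3<-Mul1 | r0:8,r1:32,r2:7,r3:Mul1,r4:Add1
c10: CDB Mul2=56; issue MUL r3<-Mul2 | r0:8,r1:32,r2:7,r3:Mul2,r4:Add1

STATUS = TAG Mul2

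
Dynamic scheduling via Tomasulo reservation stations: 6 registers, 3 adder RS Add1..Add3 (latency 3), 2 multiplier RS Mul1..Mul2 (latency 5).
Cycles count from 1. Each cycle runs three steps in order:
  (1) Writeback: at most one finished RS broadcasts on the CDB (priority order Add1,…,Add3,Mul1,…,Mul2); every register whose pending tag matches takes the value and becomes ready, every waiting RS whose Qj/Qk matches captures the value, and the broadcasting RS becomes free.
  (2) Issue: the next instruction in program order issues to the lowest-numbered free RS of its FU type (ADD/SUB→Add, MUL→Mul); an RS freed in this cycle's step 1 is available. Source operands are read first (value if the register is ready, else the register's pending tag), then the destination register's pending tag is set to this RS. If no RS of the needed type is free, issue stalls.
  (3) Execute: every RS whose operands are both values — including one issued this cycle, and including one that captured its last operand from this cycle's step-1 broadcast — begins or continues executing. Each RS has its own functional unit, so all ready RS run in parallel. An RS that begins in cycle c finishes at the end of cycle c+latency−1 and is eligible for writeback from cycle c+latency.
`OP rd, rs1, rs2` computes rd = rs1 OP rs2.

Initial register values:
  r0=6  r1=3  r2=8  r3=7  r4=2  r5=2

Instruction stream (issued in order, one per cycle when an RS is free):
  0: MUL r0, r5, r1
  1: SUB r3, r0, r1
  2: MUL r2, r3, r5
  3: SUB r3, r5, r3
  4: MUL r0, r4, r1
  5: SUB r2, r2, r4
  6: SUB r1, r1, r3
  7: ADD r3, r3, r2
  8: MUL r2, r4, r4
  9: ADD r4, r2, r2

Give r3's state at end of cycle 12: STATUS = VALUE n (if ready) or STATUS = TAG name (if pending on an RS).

STATUS = TAG Add2

c1: issue MUL r0<-Mul1 | r0:Mul1,r1:3,r2:8,r3:7,r4:2,r5:2
c2: issue SUB r3<-Add1 | r0:Mul1,r1:3,r2:8,r3:Add1,r4:2,r5:2
c3: issue MUL r2<-Mul2 | r0:Mul1,r1:3,r2:Mul2,r3:Add1,r4:2,r5:2
c4: issue SUB r3<-Add2 | r0:Mul1,r1:3,r2:Mul2,r3:Add2,r4:2,r5:2
c5: stall | r0:Mul1,r1:3,r2:Mul2,r3:Add2,r4:2,r5:2
c6: CDB Mul1=6; issue MUL r0<-Mul1 | r0:Mul1,r1:3,r2:Mul2,r3:Add2,r4:2,r5:2
c7: issue SUB r2<-Add3 | r0:Mul1,r1:3,r2:Add3,r3:Add2,r4:2,r5:2
c8: stall | r0:Mul1,r1:3,r2:Add3,r3:Add2,r4:2,r5:2
c9: CDB Add1=3; issue SUB r1<-Add1 | r0:Mul1,r1:Add1,r2:Add3,r3:Add2,r4:2,r5:2
c10: stall | r0:Mul1,r1:Add1,r2:Add3,r3:Add2,r4:2,r5:2
c11: CDB Mul1=6; stall | r0:6,r1:Add1,r2:Add3,r3:Add2,r4:2,r5:2
c12: CDB Add2=-1; issue ADD r3<-Add2 | r0:6,r1:Add1,r2:Add3,r3:Add2,r4:2,r5:2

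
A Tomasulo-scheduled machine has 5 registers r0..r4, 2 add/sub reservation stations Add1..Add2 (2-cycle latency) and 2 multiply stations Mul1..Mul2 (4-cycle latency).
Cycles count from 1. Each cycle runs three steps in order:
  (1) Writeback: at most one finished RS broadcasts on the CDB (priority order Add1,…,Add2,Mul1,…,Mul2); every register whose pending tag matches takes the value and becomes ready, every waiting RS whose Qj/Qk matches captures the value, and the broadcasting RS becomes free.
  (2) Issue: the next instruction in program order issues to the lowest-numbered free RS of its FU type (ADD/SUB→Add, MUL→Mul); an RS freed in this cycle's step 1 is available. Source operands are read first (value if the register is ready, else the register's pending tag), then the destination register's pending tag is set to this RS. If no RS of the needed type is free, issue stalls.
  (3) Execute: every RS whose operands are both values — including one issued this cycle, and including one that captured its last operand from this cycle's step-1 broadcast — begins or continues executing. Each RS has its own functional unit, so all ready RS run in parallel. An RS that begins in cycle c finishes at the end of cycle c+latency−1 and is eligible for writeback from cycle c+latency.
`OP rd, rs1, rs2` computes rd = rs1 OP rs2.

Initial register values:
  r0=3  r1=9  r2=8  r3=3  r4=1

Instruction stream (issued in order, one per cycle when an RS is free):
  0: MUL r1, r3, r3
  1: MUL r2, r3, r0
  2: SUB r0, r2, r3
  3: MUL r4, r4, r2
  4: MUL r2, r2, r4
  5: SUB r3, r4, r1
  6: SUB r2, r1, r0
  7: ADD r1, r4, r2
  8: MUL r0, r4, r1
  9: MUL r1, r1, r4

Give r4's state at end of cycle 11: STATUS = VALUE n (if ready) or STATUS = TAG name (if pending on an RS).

cycle 1: issue MUL r1<-Mul1 // r0:3,r1:Mul1,r2:8,r3:3,r4:1
cycle 2: issue MUL r2<-Mul2 // r0:3,r1:Mul1,r2:Mul2,r3:3,r4:1
cycle 3: issue SUB r0<-Add1 // r0:Add1,r1:Mul1,r2:Mul2,r3:3,r4:1
cycle 4: stall // r0:Add1,r1:Mul1,r2:Mul2,r3:3,r4:1
cycle 5: CDB Mul1=9; issue MUL r4<-Mul1 // r0:Add1,r1:9,r2:Mul2,r3:3,r4:Mul1
cycle 6: CDB Mul2=9; issue MUL r2<-Mul2 // r0:Add1,r1:9,r2:Mul2,r3:3,r4:Mul1
cycle 7: issue SUB r3<-Add2 // r0:Add1,r1:9,r2:Mul2,r3:Add2,r4:Mul1
cycle 8: CDB Add1=6; issue SUB r2<-Add1 // r0:6,r1:9,r2:Add1,r3:Add2,r4:Mul1
cycle 9: stall // r0:6,r1:9,r2:Add1,r3:Add2,r4:Mul1
cycle 10: CDB Add1=3; issue ADD r1<-Add1 // r0:6,r1:Add1,r2:3,r3:Add2,r4:Mul1
cycle 11: CDB Mul1=9; issue MUL r0<-Mul1 // r0:Mul1,r1:Add1,r2:3,r3:Add2,r4:9

STATUS = VALUE 9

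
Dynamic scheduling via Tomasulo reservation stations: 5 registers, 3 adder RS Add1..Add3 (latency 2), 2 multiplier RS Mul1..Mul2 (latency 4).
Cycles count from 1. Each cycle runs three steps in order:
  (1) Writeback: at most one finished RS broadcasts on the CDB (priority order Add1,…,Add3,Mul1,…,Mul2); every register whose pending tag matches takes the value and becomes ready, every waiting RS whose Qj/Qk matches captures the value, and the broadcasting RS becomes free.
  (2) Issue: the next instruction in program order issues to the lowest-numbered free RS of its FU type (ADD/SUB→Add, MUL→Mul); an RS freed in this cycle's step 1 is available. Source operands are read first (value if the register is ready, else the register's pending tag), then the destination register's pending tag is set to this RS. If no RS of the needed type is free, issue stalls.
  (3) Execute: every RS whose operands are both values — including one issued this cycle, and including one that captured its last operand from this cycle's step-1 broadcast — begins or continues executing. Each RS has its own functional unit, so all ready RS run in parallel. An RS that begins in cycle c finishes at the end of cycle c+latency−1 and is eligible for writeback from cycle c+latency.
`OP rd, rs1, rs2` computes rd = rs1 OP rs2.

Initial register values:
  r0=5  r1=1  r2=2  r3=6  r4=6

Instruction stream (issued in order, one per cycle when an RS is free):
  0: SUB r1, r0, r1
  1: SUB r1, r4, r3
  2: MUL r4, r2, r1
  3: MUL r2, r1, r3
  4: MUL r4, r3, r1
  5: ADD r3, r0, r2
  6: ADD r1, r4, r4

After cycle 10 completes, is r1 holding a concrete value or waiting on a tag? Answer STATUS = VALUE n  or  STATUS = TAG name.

STATUS = TAG Add2

cycle 1: issue SUB r1<-Add1 // r0:5,r1:Add1,r2:2,r3:6,r4:6
cycle 2: issue SUB r1<-Add2 // r0:5,r1:Add2,r2:2,r3:6,r4:6
cycle 3: CDB Add1=4; issue MUL r4<-Mul1 // r0:5,r1:Add2,r2:2,r3:6,r4:Mul1
cycle 4: CDB Add2=0; issue MUL r2<-Mul2 // r0:5,r1:0,r2:Mul2,r3:6,r4:Mul1
cycle 5: stall // r0:5,r1:0,r2:Mul2,r3:6,r4:Mul1
cycle 6: stall // r0:5,r1:0,r2:Mul2,r3:6,r4:Mul1
cycle 7: stall // r0:5,r1:0,r2:Mul2,r3:6,r4:Mul1
cycle 8: CDB Mul1=0; issue MUL r4<-Mul1 // r0:5,r1:0,r2:Mul2,r3:6,r4:Mul1
cycle 9: CDB Mul2=0; issue ADD r3<-Add1 // r0:5,r1:0,r2:0,r3:Add1,r4:Mul1
cycle 10: issue ADD r1<-Add2 // r0:5,r1:Add2,r2:0,r3:Add1,r4:Mul1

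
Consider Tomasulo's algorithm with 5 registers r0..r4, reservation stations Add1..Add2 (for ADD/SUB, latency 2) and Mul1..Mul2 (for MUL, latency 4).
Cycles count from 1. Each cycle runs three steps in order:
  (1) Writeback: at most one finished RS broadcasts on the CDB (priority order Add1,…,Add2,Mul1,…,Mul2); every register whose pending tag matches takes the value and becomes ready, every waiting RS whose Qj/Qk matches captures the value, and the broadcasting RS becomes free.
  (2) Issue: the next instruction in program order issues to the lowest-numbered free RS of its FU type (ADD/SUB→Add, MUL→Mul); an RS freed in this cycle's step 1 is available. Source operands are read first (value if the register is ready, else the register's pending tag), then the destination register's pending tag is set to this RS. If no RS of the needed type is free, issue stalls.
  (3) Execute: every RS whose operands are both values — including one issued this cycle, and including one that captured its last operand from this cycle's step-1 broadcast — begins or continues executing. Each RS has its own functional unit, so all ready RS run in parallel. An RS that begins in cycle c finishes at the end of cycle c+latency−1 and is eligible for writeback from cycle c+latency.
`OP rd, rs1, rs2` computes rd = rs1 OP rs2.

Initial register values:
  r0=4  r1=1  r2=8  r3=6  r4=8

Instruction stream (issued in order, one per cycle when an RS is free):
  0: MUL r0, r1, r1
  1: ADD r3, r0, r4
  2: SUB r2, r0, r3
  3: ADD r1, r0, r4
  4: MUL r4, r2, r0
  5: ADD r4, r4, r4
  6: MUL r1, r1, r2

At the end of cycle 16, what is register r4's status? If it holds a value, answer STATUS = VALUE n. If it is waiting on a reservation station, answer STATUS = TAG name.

STATUS = VALUE -16

  c1: issue MUL r0<-Mul1  regs: r0:Mul1,r1:1,r2:8,r3:6,r4:8
  c2: issue ADD r3<-Add1  regs: r0:Mul1,r1:1,r2:8,r3:Add1,r4:8
  c3: issue SUB r2<-Add2  regs: r0:Mul1,r1:1,r2:Add2,r3:Add1,r4:8
  c4: stall  regs: r0:Mul1,r1:1,r2:Add2,r3:Add1,r4:8
  c5: CDB Mul1=1; stall  regs: r0:1,r1:1,r2:Add2,r3:Add1,r4:8
  c6: stall  regs: r0:1,r1:1,r2:Add2,r3:Add1,r4:8
  c7: CDB Add1=9; issue ADD r1<-Add1  regs: r0:1,r1:Add1,r2:Add2,r3:9,r4:8
  c8: issue MUL r4<-Mul1  regs: r0:1,r1:Add1,r2:Add2,r3:9,r4:Mul1
  c9: CDB Add1=9; issue ADD r4<-Add1  regs: r0:1,r1:9,r2:Add2,r3:9,r4:Add1
  c10: CDB Add2=-8; issue MUL r1<-Mul2  regs: r0:1,r1:Mul2,r2:-8,r3:9,r4:Add1
  c11: -  regs: r0:1,r1:Mul2,r2:-8,r3:9,r4:Add1
  c12: -  regs: r0:1,r1:Mul2,r2:-8,r3:9,r4:Add1
  c13: -  regs: r0:1,r1:Mul2,r2:-8,r3:9,r4:Add1
  c14: CDB Mul1=-8  regs: r0:1,r1:Mul2,r2:-8,r3:9,r4:Add1
  c15: CDB Mul2=-72  regs: r0:1,r1:-72,r2:-8,r3:9,r4:Add1
  c16: CDB Add1=-16  regs: r0:1,r1:-72,r2:-8,r3:9,r4:-16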